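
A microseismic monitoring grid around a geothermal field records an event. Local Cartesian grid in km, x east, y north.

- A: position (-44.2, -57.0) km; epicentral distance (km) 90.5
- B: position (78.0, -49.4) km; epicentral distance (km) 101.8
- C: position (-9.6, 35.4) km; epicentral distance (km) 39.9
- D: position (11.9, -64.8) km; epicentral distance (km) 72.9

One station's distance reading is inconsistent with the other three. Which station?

B

Solve using three stations at a time. Using A, C, D (subtract circle equations pairwise → linear system) gives (x, y) ≈ (19.0, 7.7).
Distances from that point to each station vs reported:
  A: calculated 90.5 vs reported 90.5 → residual 0.0 km
  B: calculated 82.1 vs reported 101.8 → residual 19.7 km
  C: calculated 39.8 vs reported 39.9 → residual 0.1 km
  D: calculated 72.9 vs reported 72.9 → residual 0.0 km
A, C, D are mutually consistent (residuals ≈ 0); B is off by 19.7 km.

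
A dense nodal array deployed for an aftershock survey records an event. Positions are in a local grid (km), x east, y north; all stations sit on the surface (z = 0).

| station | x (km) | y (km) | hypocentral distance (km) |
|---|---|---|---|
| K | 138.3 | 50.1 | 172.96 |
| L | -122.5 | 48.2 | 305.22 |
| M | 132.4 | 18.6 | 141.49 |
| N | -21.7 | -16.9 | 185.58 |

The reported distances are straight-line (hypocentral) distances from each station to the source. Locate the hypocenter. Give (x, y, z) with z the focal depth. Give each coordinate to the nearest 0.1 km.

Each station gives a sphere (x−x_i)² + (y−y_i)² + z² = d_i² (stations at z=0).
Subtracting the K sphere from L and M: z² cancels, leaving linear equations in x and y:
-521.6 x − 3.8 y = -67551.50
-11.8 x − 63.0 y = 6134.56
Solving: x ≈ 130.396, y ≈ -121.797 km (keep extra digits for the depth step; rounded: 130.4, -121.8).
Then from the K sphere: z² = 172.96² − (x − 138.3)² − (y − 50.1)² with x = 130.396, y = -121.797, so z ≈ 17.439 ≈ 17.4 km.

(130.4, -121.8, 17.4)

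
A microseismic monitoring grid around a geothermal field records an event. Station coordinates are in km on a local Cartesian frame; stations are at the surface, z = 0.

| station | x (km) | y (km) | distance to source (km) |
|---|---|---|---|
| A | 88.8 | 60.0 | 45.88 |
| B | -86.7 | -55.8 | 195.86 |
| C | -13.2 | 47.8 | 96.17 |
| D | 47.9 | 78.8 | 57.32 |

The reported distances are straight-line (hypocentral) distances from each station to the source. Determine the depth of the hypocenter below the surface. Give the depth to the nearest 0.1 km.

Each station gives a sphere (x−x_i)² + (y−y_i)² + z² = d_i² (stations at z=0).
Subtracting the A sphere from B and C: z² cancels, leaving linear equations in x and y:
-351.0 x − 231.6 y = -37111.08
-204.0 x − 24.4 y = -16170.05
Solving: x ≈ 73.406, y ≈ 48.988 km (keep extra digits for the depth step; rounded: 73.4, 49.0).
Then from the A sphere: z² = 45.88² − (x − 88.8)² − (y − 60.0)² with x = 73.406, y = 48.988, so z ≈ 41.794 ≈ 41.8 km.

41.8 km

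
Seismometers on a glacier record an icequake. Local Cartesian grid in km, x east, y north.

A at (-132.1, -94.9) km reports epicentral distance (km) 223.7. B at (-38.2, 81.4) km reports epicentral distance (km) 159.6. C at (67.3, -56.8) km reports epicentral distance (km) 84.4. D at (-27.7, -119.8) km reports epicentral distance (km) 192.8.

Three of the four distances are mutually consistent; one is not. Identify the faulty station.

A

Solve using three stations at a time. Using B, C, D (subtract circle equations pairwise → linear system) gives (x, y) ≈ (108.0, 17.2).
Distances from that point to each station vs reported:
  A: calculated 265.0 vs reported 223.7 → residual 41.3 km
  B: calculated 159.6 vs reported 159.6 → residual 0.0 km
  C: calculated 84.5 vs reported 84.4 → residual 0.1 km
  D: calculated 192.8 vs reported 192.8 → residual 0.0 km
B, C, D are mutually consistent (residuals ≈ 0); A is off by 41.3 km.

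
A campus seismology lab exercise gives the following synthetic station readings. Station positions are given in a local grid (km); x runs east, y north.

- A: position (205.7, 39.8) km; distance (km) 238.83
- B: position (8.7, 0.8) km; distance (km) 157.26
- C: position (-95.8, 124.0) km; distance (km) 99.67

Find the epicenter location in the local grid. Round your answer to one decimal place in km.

Circle about each station: (x − 205.7)² + (y − 39.8)² = 238.83²; (x − 8.7)² + (y − 0.8)² = 157.26²; (x + 95.8)² + (y − 124.0)² = 99.67².
Subtracting the A equation from the B and C equations removes the quadratic terms:
-394.0 x − 78.0 y = -11511.14
-603.0 x + 168.4 y = 27762.77
Solving the 2×2 system: x ≈ -2.0, y ≈ 157.7 km.
Check against A (with the unrounded x, y): √((x − 205.7)²+(y − 39.8)²) = 238.83 ≈ 238.83 km. ✓

x ≈ -2.0 km, y ≈ 157.7 km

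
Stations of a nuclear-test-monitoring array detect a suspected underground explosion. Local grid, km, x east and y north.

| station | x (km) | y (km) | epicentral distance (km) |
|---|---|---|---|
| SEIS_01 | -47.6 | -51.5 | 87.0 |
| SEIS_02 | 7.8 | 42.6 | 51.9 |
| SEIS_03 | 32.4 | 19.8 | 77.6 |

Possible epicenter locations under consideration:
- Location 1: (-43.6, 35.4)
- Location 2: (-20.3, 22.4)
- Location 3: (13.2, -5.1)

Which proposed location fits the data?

For each candidate, compare |candidate − station| to the reported distance:
Location 1: residuals SEIS_01 0.0, SEIS_02 0.0, SEIS_03 0.0 → max 0.0 km
Location 2: residuals SEIS_01 8.2, SEIS_02 17.3, SEIS_03 24.8 → max 24.8 km
Location 3: residuals SEIS_01 10.5, SEIS_02 3.9, SEIS_03 46.2 → max 46.2 km
Only Location 1 has all residuals ≈ 0.

Location 1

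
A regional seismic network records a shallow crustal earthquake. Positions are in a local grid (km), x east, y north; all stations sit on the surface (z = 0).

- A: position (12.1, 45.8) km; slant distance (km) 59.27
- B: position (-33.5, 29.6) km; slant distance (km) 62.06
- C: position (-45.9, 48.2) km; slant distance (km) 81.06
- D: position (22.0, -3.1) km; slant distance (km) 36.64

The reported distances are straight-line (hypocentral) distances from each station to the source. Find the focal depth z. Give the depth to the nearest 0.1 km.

33.6 km

Each station gives a sphere (x−x_i)² + (y−y_i)² + z² = d_i² (stations at z=0).
Subtracting the A sphere from B and C: z² cancels, leaving linear equations in x and y:
-91.2 x − 32.4 y = -584.15
-116.0 x + 4.8 y = -871.79
Solving: x ≈ 7.400, y ≈ -2.799 km (keep extra digits for the depth step; rounded: 7.4, -2.8).
Then from the A sphere: z² = 59.27² − (x − 12.1)² − (y − 45.8)² with x = 7.400, y = -2.799, so z ≈ 33.600 ≈ 33.6 km.
Check against D (with the unrounded solution): distance 36.64 ≈ 36.64 km. ✓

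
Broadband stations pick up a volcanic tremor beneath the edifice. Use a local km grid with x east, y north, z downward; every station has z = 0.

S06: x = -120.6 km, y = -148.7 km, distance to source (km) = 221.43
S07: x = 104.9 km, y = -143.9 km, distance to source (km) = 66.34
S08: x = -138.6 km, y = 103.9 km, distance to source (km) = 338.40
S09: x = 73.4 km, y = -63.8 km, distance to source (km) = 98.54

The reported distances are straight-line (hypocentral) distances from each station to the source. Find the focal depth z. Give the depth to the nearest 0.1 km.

Each station gives a sphere (x−x_i)² + (y−y_i)² + z² = d_i² (stations at z=0).
Subtracting the S06 sphere from S07 and S08: z² cancels, leaving linear equations in x and y:
451.0 x + 9.6 y = 39685.42
-36.0 x + 505.2 y = -72134.20
Solving: x ≈ 90.896, y ≈ -136.306 km (keep extra digits for the depth step; rounded: 90.9, -136.3).
Then from the S06 sphere: z² = 221.43² − (x + 120.6)² − (y + 148.7)² with x = 90.896, y = -136.306, so z ≈ 64.398 ≈ 64.4 km.
Check against S09 (with the unrounded solution): distance 98.54 ≈ 98.54 km. ✓

64.4 km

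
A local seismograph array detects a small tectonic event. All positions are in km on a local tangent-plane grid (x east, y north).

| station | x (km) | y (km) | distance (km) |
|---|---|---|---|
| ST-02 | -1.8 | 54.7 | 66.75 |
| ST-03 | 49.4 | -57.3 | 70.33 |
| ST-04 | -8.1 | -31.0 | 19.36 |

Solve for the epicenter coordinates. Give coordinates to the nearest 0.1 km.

(-4.4, -12.0)

Circle about each station: (x + 1.8)² + (y − 54.7)² = 66.75²; (x − 49.4)² + (y + 57.3)² = 70.33²; (x + 8.1)² + (y + 31.0)² = 19.36².
Subtracting the ST-02 equation from the ST-03 and ST-04 equations removes the quadratic terms:
102.4 x − 224.0 y = 2237.57
-12.6 x − 171.4 y = 2112.03
Solving the 2×2 system: x ≈ -4.4, y ≈ -12.0 km.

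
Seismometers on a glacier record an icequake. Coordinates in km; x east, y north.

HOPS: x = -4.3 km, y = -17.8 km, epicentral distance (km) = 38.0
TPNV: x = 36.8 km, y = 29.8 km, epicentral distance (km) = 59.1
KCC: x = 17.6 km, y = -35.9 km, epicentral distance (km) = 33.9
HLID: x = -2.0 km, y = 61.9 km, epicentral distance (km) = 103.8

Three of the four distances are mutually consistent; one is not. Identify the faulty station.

HOPS

Solve using three stations at a time. Using TPNV, KCC, HLID (subtract circle equations pairwise → linear system) gives (x, y) ≈ (50.4, -27.7).
Distances from that point to each station vs reported:
  HOPS: calculated 55.6 vs reported 38.0 → residual 17.6 km
  TPNV: calculated 59.1 vs reported 59.1 → residual 0.0 km
  KCC: calculated 33.8 vs reported 33.9 → residual 0.1 km
  HLID: calculated 103.8 vs reported 103.8 → residual 0.0 km
TPNV, KCC, HLID are mutually consistent (residuals ≈ 0); HOPS is off by 17.6 km.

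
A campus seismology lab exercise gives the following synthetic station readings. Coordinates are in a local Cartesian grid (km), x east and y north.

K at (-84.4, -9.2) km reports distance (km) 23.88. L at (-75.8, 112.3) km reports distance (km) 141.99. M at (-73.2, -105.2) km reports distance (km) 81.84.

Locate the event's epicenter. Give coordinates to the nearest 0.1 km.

(-99.5, -27.7)

Circle about each station: (x + 84.4)² + (y + 9.2)² = 23.88²; (x + 75.8)² + (y − 112.3)² = 141.99²; (x + 73.2)² + (y + 105.2)² = 81.84².
Subtracting the K equation from the L and M equations removes the quadratic terms:
17.2 x + 243.0 y = -8441.98
22.4 x − 192.0 y = 3089.75
Solving the 2×2 system: x ≈ -99.5, y ≈ -27.7 km.
Check against K (with the unrounded x, y): √((x + 84.4)²+(y + 9.2)²) = 23.87 ≈ 23.88 km. ✓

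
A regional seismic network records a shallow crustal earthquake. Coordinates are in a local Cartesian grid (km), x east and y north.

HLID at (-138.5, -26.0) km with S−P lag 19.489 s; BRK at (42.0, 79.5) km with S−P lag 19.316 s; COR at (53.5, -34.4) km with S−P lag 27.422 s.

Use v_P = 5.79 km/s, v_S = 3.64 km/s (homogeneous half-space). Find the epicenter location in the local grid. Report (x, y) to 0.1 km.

(-127.1, 164.7)

Distance from S−P lag: d = Δt · v_P v_S / (v_P − v_S) = Δt · (5.79·3.64)/(5.79−3.64) ≈ 9.8026·Δt.
So d_HLID = 191.04, d_BRK = 189.35, d_COR = 268.81 km.
Circle about each station: (x + 138.5)² + (y + 26.0)² = 191.04²; (x − 42.0)² + (y − 79.5)² = 189.35²; (x − 53.5)² + (y + 34.4)² = 268.81².
Subtracting the HLID equation from the BRK and COR equations removes the quadratic terms:
361.0 x + 211.0 y = -11131.14
384.0 x − 16.8 y = -51575.17
Solving the 2×2 system: x ≈ -127.1, y ≈ 164.7 km.
Check against HLID (with the unrounded x, y): √((x + 138.5)²+(y + 26.0)²) = 191.05 ≈ 191.04 km. ✓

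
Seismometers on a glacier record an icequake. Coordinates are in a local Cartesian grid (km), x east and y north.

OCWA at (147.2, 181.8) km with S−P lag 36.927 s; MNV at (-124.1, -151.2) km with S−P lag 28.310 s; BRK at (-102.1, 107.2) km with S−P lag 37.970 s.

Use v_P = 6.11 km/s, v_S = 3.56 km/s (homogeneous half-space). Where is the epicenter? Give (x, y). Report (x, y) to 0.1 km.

Distance from S−P lag: d = Δt · v_P v_S / (v_P − v_S) = Δt · (6.11·3.56)/(6.11−3.56) ≈ 8.5300·Δt.
So d_OCWA = 314.99, d_MNV = 241.49, d_BRK = 323.89 km.
Circle about each station: (x − 147.2)² + (y − 181.8)² = 314.99²; (x + 124.1)² + (y + 151.2)² = 241.49²; (x + 102.1)² + (y − 107.2)² = 323.89².
Subtracting the OCWA equation from the MNV and BRK equations removes the quadratic terms:
-542.6 x − 666.0 y = 24444.45
-498.6 x − 149.2 y = -38488.86
Solving the 2×2 system: x ≈ 116.6, y ≈ -131.7 km.

116.6 km east, -131.7 km north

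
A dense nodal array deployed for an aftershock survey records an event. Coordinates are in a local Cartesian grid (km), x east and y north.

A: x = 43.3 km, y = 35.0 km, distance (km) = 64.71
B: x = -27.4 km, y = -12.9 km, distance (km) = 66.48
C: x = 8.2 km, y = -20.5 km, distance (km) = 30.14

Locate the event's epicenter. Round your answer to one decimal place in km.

x ≈ 37.0 km, y ≈ -29.4 km

Circle about each station: (x − 43.3)² + (y − 35.0)² = 64.71²; (x + 27.4)² + (y + 12.9)² = 66.48²; (x − 8.2)² + (y + 20.5)² = 30.14².
Subtracting the A equation from the B and C equations removes the quadratic terms:
-141.4 x − 95.8 y = -2414.93
-70.2 x − 111.0 y = 666.56
Solving the 2×2 system: x ≈ 37.0, y ≈ -29.4 km.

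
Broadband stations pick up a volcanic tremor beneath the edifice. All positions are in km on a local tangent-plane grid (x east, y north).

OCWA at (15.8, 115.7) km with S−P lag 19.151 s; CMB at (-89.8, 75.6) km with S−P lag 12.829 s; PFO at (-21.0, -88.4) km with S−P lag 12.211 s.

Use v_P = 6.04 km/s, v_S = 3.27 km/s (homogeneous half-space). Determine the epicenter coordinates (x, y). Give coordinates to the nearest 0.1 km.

Distance from S−P lag: d = Δt · v_P v_S / (v_P − v_S) = Δt · (6.04·3.27)/(6.04−3.27) ≈ 7.1303·Δt.
So d_OCWA = 136.55, d_CMB = 91.47, d_PFO = 87.07 km.
Circle about each station: (x − 15.8)² + (y − 115.7)² = 136.55²; (x + 89.8)² + (y − 75.6)² = 91.47²; (x + 21.0)² + (y + 88.4)² = 87.07².
Subtracting pairs of circle equations eliminates x²+y² and gives linear equations (the radical axes):
-211.2 x − 80.2 y = 10422.41
-73.6 x − 408.2 y = 5684.15
Solving the 2×2 system: x ≈ -47.3, y ≈ -5.4 km.

x ≈ -47.3 km, y ≈ -5.4 km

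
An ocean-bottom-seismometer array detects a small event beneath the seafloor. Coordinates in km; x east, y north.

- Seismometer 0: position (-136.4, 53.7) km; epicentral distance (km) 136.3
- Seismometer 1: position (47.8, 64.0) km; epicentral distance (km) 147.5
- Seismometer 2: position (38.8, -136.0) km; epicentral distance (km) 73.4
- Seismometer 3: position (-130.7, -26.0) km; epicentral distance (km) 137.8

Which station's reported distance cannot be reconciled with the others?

Seismometer 0

Solve using three stations at a time. Using Seismometer 1, Seismometer 2, Seismometer 3 (subtract circle equations pairwise → linear system) gives (x, y) ≈ (-1.9, -74.9).
Distances from that point to each station vs reported:
  Seismometer 0: calculated 186.1 vs reported 136.3 → residual 49.8 km
  Seismometer 1: calculated 147.5 vs reported 147.5 → residual 0.0 km
  Seismometer 2: calculated 73.4 vs reported 73.4 → residual 0.0 km
  Seismometer 3: calculated 137.8 vs reported 137.8 → residual 0.0 km
Seismometer 1, Seismometer 2, Seismometer 3 are mutually consistent (residuals ≈ 0); Seismometer 0 is off by 49.8 km.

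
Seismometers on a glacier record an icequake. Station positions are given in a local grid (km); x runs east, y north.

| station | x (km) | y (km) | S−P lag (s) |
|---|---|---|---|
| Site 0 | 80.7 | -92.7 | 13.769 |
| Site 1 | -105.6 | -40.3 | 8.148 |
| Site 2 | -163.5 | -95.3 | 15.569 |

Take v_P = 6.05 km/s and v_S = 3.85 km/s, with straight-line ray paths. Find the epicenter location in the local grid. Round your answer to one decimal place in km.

-30.3 km east, 1.8 km north

Distance from S−P lag: d = Δt · v_P v_S / (v_P − v_S) = Δt · (6.05·3.85)/(6.05−3.85) ≈ 10.5875·Δt.
So d_Site 0 = 145.78, d_Site 1 = 86.27, d_Site 2 = 164.84 km.
Circle about each station: (x − 80.7)² + (y + 92.7)² = 145.78²; (x + 105.6)² + (y + 40.3)² = 86.27²; (x + 163.5)² + (y + 95.3)² = 164.84².
Subtracting the Site 0 equation from the Site 1 and Site 2 equations removes the quadratic terms:
-372.6 x + 104.8 y = 11478.97
-488.4 x − 5.2 y = 14788.14
Solving the 2×2 system: x ≈ -30.3, y ≈ 1.8 km.
Check against Site 0 (with the unrounded x, y): √((x − 80.7)²+(y + 92.7)²) = 145.78 ≈ 145.78 km. ✓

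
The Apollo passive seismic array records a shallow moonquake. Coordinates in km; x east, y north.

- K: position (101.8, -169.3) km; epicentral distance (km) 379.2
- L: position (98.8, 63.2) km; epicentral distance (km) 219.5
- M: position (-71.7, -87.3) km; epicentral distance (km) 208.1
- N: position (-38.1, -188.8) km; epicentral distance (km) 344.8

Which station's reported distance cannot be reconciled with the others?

M

Solve using three stations at a time. Using K, L, N (subtract circle equations pairwise → linear system) gives (x, y) ≈ (-103.0, 149.9).
Distances from that point to each station vs reported:
  K: calculated 379.3 vs reported 379.2 → residual 0.1 km
  L: calculated 219.7 vs reported 219.5 → residual 0.2 km
  M: calculated 239.3 vs reported 208.1 → residual 31.2 km
  N: calculated 344.9 vs reported 344.8 → residual 0.1 km
K, L, N are mutually consistent (residuals ≈ 0); M is off by 31.2 km.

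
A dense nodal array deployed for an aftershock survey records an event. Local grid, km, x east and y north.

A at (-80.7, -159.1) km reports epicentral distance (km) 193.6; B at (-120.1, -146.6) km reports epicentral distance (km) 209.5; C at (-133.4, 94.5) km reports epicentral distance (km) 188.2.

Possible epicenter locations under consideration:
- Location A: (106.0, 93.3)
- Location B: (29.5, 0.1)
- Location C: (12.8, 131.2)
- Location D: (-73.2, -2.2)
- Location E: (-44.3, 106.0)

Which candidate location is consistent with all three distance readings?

Location B

For each candidate, compare |candidate − station| to the reported distance:
Location A: residuals A 120.3, B 120.2, C 51.2 → max 120.3 km
Location B: residuals A 0.0, B 0.0, C 0.1 → max 0.1 km
Location C: residuals A 111.4, B 98.5, C 37.5 → max 111.4 km
Location D: residuals A 36.5, B 57.7, C 74.3 → max 74.3 km
Location E: residuals A 74.0, B 54.2, C 98.4 → max 98.4 km
Only Location B has all residuals ≈ 0.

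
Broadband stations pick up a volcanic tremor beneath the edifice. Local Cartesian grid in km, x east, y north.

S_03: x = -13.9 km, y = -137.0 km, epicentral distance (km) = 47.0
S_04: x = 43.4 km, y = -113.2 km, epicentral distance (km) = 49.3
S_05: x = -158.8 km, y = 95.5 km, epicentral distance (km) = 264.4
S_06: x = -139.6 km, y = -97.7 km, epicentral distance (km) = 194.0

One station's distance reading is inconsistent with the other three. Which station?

Solve using three stations at a time. Using S_04, S_05, S_06 (subtract circle equations pairwise → linear system) gives (x, y) ≈ (51.5, -64.7).
Distances from that point to each station vs reported:
  S_03: calculated 97.5 vs reported 47.0 → residual 50.5 km
  S_04: calculated 49.2 vs reported 49.3 → residual 0.1 km
  S_05: calculated 264.4 vs reported 264.4 → residual 0.0 km
  S_06: calculated 194.0 vs reported 194.0 → residual 0.0 km
S_04, S_05, S_06 are mutually consistent (residuals ≈ 0); S_03 is off by 50.5 km.

S_03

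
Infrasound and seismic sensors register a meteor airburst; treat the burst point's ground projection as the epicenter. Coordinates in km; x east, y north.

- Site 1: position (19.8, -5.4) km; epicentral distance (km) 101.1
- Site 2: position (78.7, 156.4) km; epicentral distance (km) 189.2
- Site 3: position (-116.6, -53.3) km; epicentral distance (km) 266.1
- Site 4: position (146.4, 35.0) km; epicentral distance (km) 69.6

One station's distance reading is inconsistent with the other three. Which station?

Solve using three stations at a time. Using Site 1, Site 2, Site 4 (subtract circle equations pairwise → linear system) gives (x, y) ≈ (118.2, -28.6).
Distances from that point to each station vs reported:
  Site 1: calculated 101.1 vs reported 101.1 → residual 0.0 km
  Site 2: calculated 189.2 vs reported 189.2 → residual 0.0 km
  Site 3: calculated 236.1 vs reported 266.1 → residual 30.0 km
  Site 4: calculated 69.6 vs reported 69.6 → residual 0.0 km
Site 1, Site 2, Site 4 are mutually consistent (residuals ≈ 0); Site 3 is off by 30.0 km.

Site 3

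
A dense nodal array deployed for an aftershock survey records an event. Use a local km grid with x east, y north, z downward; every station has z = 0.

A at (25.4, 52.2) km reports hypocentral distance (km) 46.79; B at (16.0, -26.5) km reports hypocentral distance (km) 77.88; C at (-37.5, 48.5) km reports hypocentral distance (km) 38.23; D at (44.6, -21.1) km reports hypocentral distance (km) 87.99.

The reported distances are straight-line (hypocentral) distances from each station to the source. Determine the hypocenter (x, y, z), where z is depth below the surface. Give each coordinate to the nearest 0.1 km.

x ≈ -11.3 km, y ≈ 41.3 km, depth ≈ 26.9 km

Each station gives a sphere (x−x_i)² + (y−y_i)² + z² = d_i² (stations at z=0).
Subtracting the A sphere from B and C: z² cancels, leaving linear equations in x and y:
-18.8 x − 157.4 y = -6287.74
-125.8 x − 7.4 y = 1116.27
Solving: x ≈ -11.303, y ≈ 41.298 km (keep extra digits for the depth step; rounded: -11.3, 41.3).
Then from the A sphere: z² = 46.79² − (x − 25.4)² − (y − 52.2)² with x = -11.303, y = 41.298, so z ≈ 26.895 ≈ 26.9 km.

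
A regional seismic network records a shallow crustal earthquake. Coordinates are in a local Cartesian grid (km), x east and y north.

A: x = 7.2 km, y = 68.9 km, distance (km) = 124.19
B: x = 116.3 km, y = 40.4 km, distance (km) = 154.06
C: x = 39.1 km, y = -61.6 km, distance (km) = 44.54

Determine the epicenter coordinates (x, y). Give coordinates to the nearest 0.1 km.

Circle about each station: (x − 7.2)² + (y − 68.9)² = 124.19²; (x − 116.3)² + (y − 40.4)² = 154.06²; (x − 39.1)² + (y + 61.6)² = 44.54².
Subtracting the A equation from the B and C equations removes the quadratic terms:
218.2 x − 57.0 y = 2047.47
63.8 x − 261.0 y = 13963.66
Solving the 2×2 system: x ≈ -4.9, y ≈ -54.7 km.
Check against A (with the unrounded x, y): √((x − 7.2)²+(y − 68.9)²) = 124.19 ≈ 124.19 km. ✓

(-4.9, -54.7)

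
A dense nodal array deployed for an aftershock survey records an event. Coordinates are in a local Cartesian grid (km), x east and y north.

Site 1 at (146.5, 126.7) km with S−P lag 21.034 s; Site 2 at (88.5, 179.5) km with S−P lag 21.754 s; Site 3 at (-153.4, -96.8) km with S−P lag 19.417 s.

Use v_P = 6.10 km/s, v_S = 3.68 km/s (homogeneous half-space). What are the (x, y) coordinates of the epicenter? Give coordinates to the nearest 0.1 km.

Distance from S−P lag: d = Δt · v_P v_S / (v_P − v_S) = Δt · (6.10·3.68)/(6.10−3.68) ≈ 9.2760·Δt.
So d_Site 1 = 195.11, d_Site 2 = 201.79, d_Site 3 = 180.11 km.
Circle about each station: (x − 146.5)² + (y − 126.7)² = 195.11²; (x − 88.5)² + (y − 179.5)² = 201.79²; (x + 153.4)² + (y + 96.8)² = 180.11².
Subtracting the Site 1 equation from the Site 2 and Site 3 equations removes the quadratic terms:
-116.0 x + 105.6 y = -113.93
-599.8 x − 447.0 y = 1014.96
Solving the 2×2 system: x ≈ -0.5, y ≈ -1.6 km.

-0.5 km east, -1.6 km north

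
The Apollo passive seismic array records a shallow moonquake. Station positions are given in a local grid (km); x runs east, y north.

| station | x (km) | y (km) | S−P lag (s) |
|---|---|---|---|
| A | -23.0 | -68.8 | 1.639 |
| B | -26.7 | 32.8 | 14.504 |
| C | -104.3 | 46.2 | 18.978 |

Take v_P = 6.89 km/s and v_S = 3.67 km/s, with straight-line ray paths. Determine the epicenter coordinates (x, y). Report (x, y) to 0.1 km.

x ≈ -26.8 km, y ≈ -81.1 km

Distance from S−P lag: d = Δt · v_P v_S / (v_P − v_S) = Δt · (6.89·3.67)/(6.89−3.67) ≈ 7.8529·Δt.
So d_A = 12.87, d_B = 113.90, d_C = 149.03 km.
Circle about each station: (x + 23.0)² + (y + 68.8)² = 12.87²; (x + 26.7)² + (y − 32.8)² = 113.90²; (x + 104.3)² + (y − 46.2)² = 149.03².
Subtracting pairs of circle equations eliminates x²+y² and gives linear equations (the radical axes):
-7.4 x + 203.2 y = -16281.28
-162.6 x + 230.0 y = -14293.81
Solving the 2×2 system: x ≈ -26.8, y ≈ -81.1 km.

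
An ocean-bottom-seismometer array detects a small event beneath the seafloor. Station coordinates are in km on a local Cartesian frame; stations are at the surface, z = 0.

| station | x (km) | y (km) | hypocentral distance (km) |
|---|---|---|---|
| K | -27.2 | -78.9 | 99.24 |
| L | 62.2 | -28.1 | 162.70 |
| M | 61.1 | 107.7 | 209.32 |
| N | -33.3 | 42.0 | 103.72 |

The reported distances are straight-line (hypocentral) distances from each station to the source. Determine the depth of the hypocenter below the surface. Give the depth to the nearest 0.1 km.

Each station gives a sphere (x−x_i)² + (y−y_i)² + z² = d_i² (stations at z=0).
Subtracting the K sphere from L and M: z² cancels, leaving linear equations in x and y:
178.8 x + 101.6 y = -18929.31
176.6 x + 373.2 y = -25598.83
Solving: x ≈ -91.494, y ≈ -25.298 km (keep extra digits for the depth step; rounded: -91.5, -25.3).
Then from the K sphere: z² = 99.24² − (x + 27.2)² − (y + 78.9)² with x = -91.494, y = -25.298, so z ≈ 53.307 ≈ 53.3 km.

depth ≈ 53.3 km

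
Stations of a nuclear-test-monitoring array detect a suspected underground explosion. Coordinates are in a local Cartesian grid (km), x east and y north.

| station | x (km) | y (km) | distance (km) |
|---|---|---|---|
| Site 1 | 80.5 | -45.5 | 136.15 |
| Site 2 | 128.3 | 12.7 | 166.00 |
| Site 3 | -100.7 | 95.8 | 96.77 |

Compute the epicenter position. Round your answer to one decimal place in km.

(-37.4, 22.6)

Circle about each station: (x − 80.5)² + (y + 45.5)² = 136.15²; (x − 128.3)² + (y − 12.7)² = 166.00²; (x + 100.7)² + (y − 95.8)² = 96.77².
Subtracting pairs of circle equations eliminates x²+y² and gives linear equations (the radical axes):
95.6 x + 116.4 y = -947.50
-362.4 x + 282.6 y = 19940.02
Solving the 2×2 system: x ≈ -37.4, y ≈ 22.6 km.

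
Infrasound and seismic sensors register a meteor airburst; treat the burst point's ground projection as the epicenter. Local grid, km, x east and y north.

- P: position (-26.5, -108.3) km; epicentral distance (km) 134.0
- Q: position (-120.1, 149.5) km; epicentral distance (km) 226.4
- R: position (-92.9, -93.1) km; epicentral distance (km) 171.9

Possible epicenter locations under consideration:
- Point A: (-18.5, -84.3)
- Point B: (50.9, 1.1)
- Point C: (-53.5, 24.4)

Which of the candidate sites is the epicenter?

For each candidate, compare |candidate − station| to the reported distance:
Point A: residuals P 108.7, Q 28.5, R 97.0 → max 108.7 km
Point B: residuals P 0.0, Q 0.0, R 0.0 → max 0.0 km
Point C: residuals P 1.4, Q 84.7, R 48.0 → max 84.7 km
Only Point B has all residuals ≈ 0.

Point B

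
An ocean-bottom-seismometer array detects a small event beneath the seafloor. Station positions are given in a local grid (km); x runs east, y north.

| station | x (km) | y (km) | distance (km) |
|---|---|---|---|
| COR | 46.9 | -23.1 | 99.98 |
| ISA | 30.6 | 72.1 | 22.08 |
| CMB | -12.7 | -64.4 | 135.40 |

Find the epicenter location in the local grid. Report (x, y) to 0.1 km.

Circle about each station: (x − 46.9)² + (y + 23.1)² = 99.98²; (x − 30.6)² + (y − 72.1)² = 22.08²; (x + 12.7)² + (y + 64.4)² = 135.40².
Subtracting pairs of circle equations eliminates x²+y² and gives linear equations (the radical axes):
-32.6 x + 190.4 y = 12910.02
-119.2 x − 82.6 y = -6761.73
Solving the 2×2 system: x ≈ 8.7, y ≈ 69.3 km.

8.7 km east, 69.3 km north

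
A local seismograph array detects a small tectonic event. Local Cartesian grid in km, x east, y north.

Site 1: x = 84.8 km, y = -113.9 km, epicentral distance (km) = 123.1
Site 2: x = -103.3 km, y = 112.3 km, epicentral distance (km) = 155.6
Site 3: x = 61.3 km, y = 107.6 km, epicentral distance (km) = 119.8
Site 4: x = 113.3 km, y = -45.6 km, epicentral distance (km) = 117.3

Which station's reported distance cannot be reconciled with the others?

Solve using three stations at a time. Using Site 2, Site 3, Site 4 (subtract circle equations pairwise → linear system) gives (x, y) ≈ (5.9, 1.4).
Distances from that point to each station vs reported:
  Site 1: calculated 139.8 vs reported 123.1 → residual 16.7 km
  Site 2: calculated 155.6 vs reported 155.6 → residual 0.0 km
  Site 3: calculated 119.8 vs reported 119.8 → residual 0.0 km
  Site 4: calculated 117.3 vs reported 117.3 → residual 0.0 km
Site 2, Site 3, Site 4 are mutually consistent (residuals ≈ 0); Site 1 is off by 16.7 km.

Site 1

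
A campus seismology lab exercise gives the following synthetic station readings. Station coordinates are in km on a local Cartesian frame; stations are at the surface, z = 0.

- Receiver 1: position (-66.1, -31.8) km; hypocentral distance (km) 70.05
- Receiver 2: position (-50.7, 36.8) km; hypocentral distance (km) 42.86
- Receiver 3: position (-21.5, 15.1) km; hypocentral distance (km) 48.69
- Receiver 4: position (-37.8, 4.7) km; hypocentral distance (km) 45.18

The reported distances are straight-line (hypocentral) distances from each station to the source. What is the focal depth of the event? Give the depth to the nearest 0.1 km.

Each station gives a sphere (x−x_i)² + (y−y_i)² + z² = d_i² (stations at z=0).
Subtracting the Receiver 1 sphere from Receiver 2 and Receiver 3: z² cancels, leaving linear equations in x and y:
30.8 x + 137.2 y = 1614.30
89.2 x + 93.8 y = -2153.90
Solving: x ≈ -47.805, y ≈ 22.498 km (keep extra digits for the depth step; rounded: -47.8, 22.5).
Then from the Receiver 1 sphere: z² = 70.05² − (x + 66.1)² − (y + 31.8)² with x = -47.805, y = 22.498, so z ≈ 40.299 ≈ 40.3 km.

z ≈ 40.3 km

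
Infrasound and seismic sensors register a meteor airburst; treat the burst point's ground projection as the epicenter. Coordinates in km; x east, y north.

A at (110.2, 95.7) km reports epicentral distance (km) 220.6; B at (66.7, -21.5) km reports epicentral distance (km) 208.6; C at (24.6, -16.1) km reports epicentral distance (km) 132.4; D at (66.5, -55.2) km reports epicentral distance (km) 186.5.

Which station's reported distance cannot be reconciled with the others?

B

Solve using three stations at a time. Using A, C, D (subtract circle equations pairwise → linear system) gives (x, y) ≈ (-100.1, 28.8).
Distances from that point to each station vs reported:
  A: calculated 220.7 vs reported 220.6 → residual 0.1 km
  B: calculated 174.3 vs reported 208.6 → residual 34.3 km
  C: calculated 132.6 vs reported 132.4 → residual 0.2 km
  D: calculated 186.6 vs reported 186.5 → residual 0.1 km
A, C, D are mutually consistent (residuals ≈ 0); B is off by 34.3 km.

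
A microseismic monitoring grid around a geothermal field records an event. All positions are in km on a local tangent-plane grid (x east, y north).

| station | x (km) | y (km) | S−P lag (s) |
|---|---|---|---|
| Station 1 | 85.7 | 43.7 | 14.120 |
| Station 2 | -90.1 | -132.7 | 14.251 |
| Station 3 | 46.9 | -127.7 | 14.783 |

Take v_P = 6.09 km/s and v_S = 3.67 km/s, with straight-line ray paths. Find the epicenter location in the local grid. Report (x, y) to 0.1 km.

-30.6 km east, -15.3 km north

Distance from S−P lag: d = Δt · v_P v_S / (v_P − v_S) = Δt · (6.09·3.67)/(6.09−3.67) ≈ 9.2357·Δt.
So d_Station 1 = 130.41, d_Station 2 = 131.62, d_Station 3 = 136.53 km.
Circle about each station: (x − 85.7)² + (y − 43.7)² = 130.41²; (x + 90.1)² + (y + 132.7)² = 131.62²; (x − 46.9)² + (y + 127.7)² = 136.53².
Subtracting pairs of circle equations eliminates x²+y² and gives linear equations (the radical axes):
-351.6 x − 352.8 y = 16156.06
-77.6 x − 342.8 y = 7619.05
Solving the 2×2 system: x ≈ -30.6, y ≈ -15.3 km.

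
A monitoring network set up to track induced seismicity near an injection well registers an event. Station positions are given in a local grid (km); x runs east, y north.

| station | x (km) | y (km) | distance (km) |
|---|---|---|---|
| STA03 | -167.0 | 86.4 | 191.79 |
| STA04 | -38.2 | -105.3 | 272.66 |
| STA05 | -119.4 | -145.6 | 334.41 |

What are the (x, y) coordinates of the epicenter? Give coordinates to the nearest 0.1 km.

Circle about each station: (x + 167.0)² + (y − 86.4)² = 191.79²; (x + 38.2)² + (y + 105.3)² = 272.66²; (x + 119.4)² + (y + 145.6)² = 334.41².
Subtracting the STA03 equation from the STA04 and STA05 equations removes the quadratic terms:
257.6 x − 383.4 y = -60366.70
95.2 x − 464.0 y = -74944.88
Solving the 2×2 system: x ≈ 8.7, y ≈ 163.3 km.

(8.7, 163.3)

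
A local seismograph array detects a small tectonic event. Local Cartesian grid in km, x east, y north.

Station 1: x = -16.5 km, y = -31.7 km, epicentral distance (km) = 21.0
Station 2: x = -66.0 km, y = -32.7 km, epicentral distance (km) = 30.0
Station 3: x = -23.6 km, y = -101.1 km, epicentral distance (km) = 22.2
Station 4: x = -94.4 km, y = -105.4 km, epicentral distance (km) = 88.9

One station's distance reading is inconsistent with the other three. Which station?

Station 3

Solve using three stations at a time. Using Station 1, Station 2, Station 4 (subtract circle equations pairwise → linear system) gives (x, y) ≈ (-36.5, -38.0).
Distances from that point to each station vs reported:
  Station 1: calculated 21.0 vs reported 21.0 → residual 0.0 km
  Station 2: calculated 30.0 vs reported 30.0 → residual 0.0 km
  Station 3: calculated 64.4 vs reported 22.2 → residual 42.2 km
  Station 4: calculated 88.9 vs reported 88.9 → residual 0.0 km
Station 1, Station 2, Station 4 are mutually consistent (residuals ≈ 0); Station 3 is off by 42.2 km.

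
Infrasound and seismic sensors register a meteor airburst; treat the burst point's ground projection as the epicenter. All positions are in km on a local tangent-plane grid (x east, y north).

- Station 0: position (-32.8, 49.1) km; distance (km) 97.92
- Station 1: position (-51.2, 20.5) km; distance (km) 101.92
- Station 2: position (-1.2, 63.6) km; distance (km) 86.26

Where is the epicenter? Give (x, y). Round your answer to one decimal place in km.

(46.6, -8.2)

Circle about each station: (x + 32.8)² + (y − 49.1)² = 97.92²; (x + 51.2)² + (y − 20.5)² = 101.92²; (x + 1.2)² + (y − 63.6)² = 86.26².
Subtracting the Station 0 equation from the Station 1 and Station 2 equations removes the quadratic terms:
-36.8 x − 57.2 y = -1244.32
63.2 x + 29.0 y = 2707.29
Solving the 2×2 system: x ≈ 46.6, y ≈ -8.2 km.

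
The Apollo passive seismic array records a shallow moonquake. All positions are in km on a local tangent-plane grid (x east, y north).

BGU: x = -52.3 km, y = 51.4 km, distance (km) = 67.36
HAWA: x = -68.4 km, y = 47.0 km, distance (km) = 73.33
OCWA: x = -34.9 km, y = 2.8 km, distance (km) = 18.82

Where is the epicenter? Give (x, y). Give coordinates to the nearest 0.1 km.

x ≈ -18.9 km, y ≈ -7.1 km

Circle about each station: (x + 52.3)² + (y − 51.4)² = 67.36²; (x + 68.4)² + (y − 47.0)² = 73.33²; (x + 34.9)² + (y − 2.8)² = 18.82².
Subtracting the BGU equation from the HAWA and OCWA equations removes the quadratic terms:
-32.2 x − 8.8 y = 670.39
34.8 x − 97.2 y = 31.78
Solving the 2×2 system: x ≈ -18.9, y ≈ -7.1 km.
Check against BGU (with the unrounded x, y): √((x + 52.3)²+(y − 51.4)²) = 67.36 ≈ 67.36 km. ✓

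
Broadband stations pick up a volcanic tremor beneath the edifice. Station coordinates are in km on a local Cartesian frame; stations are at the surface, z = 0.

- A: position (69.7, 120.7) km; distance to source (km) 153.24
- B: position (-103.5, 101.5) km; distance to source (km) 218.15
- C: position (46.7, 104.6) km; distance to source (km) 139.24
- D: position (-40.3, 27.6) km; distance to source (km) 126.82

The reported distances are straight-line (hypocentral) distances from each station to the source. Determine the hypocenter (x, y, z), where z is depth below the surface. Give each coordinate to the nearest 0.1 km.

x ≈ 68.2 km, y ≈ -28.8 km, depth ≈ 33.6 km

Each station gives a sphere (x−x_i)² + (y−y_i)² + z² = d_i² (stations at z=0).
Subtracting the A sphere from B and C: z² cancels, leaving linear equations in x and y:
-346.4 x − 38.4 y = -22519.00
-46.0 x − 32.2 y = -2209.81
Solving: x ≈ 68.202, y ≈ -28.803 km (keep extra digits for the depth step; rounded: 68.2, -28.8).
Then from the A sphere: z² = 153.24² − (x − 69.7)² − (y − 120.7)² with x = 68.202, y = -28.803, so z ≈ 33.602 ≈ 33.6 km.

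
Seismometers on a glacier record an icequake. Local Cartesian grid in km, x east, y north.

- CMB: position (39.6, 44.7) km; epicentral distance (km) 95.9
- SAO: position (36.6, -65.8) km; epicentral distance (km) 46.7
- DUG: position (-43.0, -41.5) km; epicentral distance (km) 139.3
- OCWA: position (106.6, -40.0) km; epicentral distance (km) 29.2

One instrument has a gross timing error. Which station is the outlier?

DUG

Solve using three stations at a time. Using CMB, SAO, OCWA (subtract circle equations pairwise → linear system) gives (x, y) ≈ (77.6, -43.4).
Distances from that point to each station vs reported:
  CMB: calculated 95.9 vs reported 95.9 → residual 0.0 km
  SAO: calculated 46.7 vs reported 46.7 → residual 0.0 km
  DUG: calculated 120.6 vs reported 139.3 → residual 18.7 km
  OCWA: calculated 29.2 vs reported 29.2 → residual 0.0 km
CMB, SAO, OCWA are mutually consistent (residuals ≈ 0); DUG is off by 18.7 km.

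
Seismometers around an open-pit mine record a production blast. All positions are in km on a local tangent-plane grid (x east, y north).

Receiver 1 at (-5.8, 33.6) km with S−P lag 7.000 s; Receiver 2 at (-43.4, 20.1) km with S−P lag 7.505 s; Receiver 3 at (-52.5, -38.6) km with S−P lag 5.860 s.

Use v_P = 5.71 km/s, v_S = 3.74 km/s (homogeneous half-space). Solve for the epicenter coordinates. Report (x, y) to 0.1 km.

Distance from S−P lag: d = Δt · v_P v_S / (v_P − v_S) = Δt · (5.71·3.74)/(5.71−3.74) ≈ 10.8403·Δt.
So d_Receiver 1 = 75.88, d_Receiver 2 = 81.36, d_Receiver 3 = 63.52 km.
Circle about each station: (x + 5.8)² + (y − 33.6)² = 75.88²; (x + 43.4)² + (y − 20.1)² = 81.36²; (x + 52.5)² + (y + 38.6)² = 63.52².
Subtracting the Receiver 1 equation from the Receiver 2 and Receiver 3 equations removes the quadratic terms:
-75.2 x − 27.0 y = 263.29
-93.4 x − 144.4 y = 4806.59
Solving the 2×2 system: x ≈ 11.0, y ≈ -40.4 km.

11.0 km east, -40.4 km north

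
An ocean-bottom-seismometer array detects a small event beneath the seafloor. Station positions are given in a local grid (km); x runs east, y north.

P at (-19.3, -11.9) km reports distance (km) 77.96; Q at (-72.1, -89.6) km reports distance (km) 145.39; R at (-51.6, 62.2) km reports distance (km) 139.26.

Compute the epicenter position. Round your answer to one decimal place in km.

(57.7, -24.1)

Circle about each station: (x + 19.3)² + (y + 11.9)² = 77.96²; (x + 72.1)² + (y + 89.6)² = 145.39²; (x + 51.6)² + (y − 62.2)² = 139.26².
Subtracting pairs of circle equations eliminates x²+y² and gives linear equations (the radical axes):
-105.6 x − 155.4 y = -2348.02
-64.6 x + 148.2 y = -7298.29
Solving the 2×2 system: x ≈ 57.7, y ≈ -24.1 km.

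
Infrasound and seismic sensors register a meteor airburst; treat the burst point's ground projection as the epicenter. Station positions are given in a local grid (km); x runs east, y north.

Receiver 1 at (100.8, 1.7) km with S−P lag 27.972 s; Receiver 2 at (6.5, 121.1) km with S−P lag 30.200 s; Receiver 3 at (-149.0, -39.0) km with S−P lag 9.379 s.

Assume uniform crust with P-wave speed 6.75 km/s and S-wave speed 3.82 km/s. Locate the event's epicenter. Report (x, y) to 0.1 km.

Distance from S−P lag: d = Δt · v_P v_S / (v_P − v_S) = Δt · (6.75·3.82)/(6.75−3.82) ≈ 8.8003·Δt.
So d_Receiver 1 = 246.16, d_Receiver 2 = 265.77, d_Receiver 3 = 82.54 km.
Circle about each station: (x − 100.8)² + (y − 1.7)² = 246.16²; (x − 6.5)² + (y − 121.1)² = 265.77²; (x + 149.0)² + (y + 39.0)² = 82.54².
Subtracting the Receiver 1 equation from the Receiver 2 and Receiver 3 equations removes the quadratic terms:
-188.6 x + 238.8 y = -5495.02
-499.6 x − 81.4 y = 67340.36
Solving the 2×2 system: x ≈ -116.1, y ≈ -114.7 km.

x ≈ -116.1 km, y ≈ -114.7 km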